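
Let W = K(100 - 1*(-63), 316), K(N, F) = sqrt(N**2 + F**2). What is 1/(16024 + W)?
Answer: 16024/256642151 - 5*sqrt(5057)/256642151 ≈ 6.1052e-5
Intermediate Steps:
K(N, F) = sqrt(F**2 + N**2)
W = 5*sqrt(5057) (W = sqrt(316**2 + (100 - 1*(-63))**2) = sqrt(99856 + (100 + 63)**2) = sqrt(99856 + 163**2) = sqrt(99856 + 26569) = sqrt(126425) = 5*sqrt(5057) ≈ 355.56)
1/(16024 + W) = 1/(16024 + 5*sqrt(5057))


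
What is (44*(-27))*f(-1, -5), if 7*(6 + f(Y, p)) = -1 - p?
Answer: 45144/7 ≈ 6449.1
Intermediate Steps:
f(Y, p) = -43/7 - p/7 (f(Y, p) = -6 + (-1 - p)/7 = -6 + (-1/7 - p/7) = -43/7 - p/7)
(44*(-27))*f(-1, -5) = (44*(-27))*(-43/7 - 1/7*(-5)) = -1188*(-43/7 + 5/7) = -1188*(-38/7) = 45144/7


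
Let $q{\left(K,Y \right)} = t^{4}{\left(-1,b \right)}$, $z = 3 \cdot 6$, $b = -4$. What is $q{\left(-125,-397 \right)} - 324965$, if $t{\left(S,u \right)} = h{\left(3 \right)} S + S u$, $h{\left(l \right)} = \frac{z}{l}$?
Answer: $-324949$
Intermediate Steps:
$z = 18$
$h{\left(l \right)} = \frac{18}{l}$
$t{\left(S,u \right)} = 6 S + S u$ ($t{\left(S,u \right)} = \frac{18}{3} S + S u = 18 \cdot \frac{1}{3} S + S u = 6 S + S u$)
$q{\left(K,Y \right)} = 16$ ($q{\left(K,Y \right)} = \left(- (6 - 4)\right)^{4} = \left(\left(-1\right) 2\right)^{4} = \left(-2\right)^{4} = 16$)
$q{\left(-125,-397 \right)} - 324965 = 16 - 324965 = -324949$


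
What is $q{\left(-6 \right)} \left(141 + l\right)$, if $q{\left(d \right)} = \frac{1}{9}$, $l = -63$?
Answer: $\frac{26}{3} \approx 8.6667$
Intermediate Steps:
$q{\left(d \right)} = \frac{1}{9}$
$q{\left(-6 \right)} \left(141 + l\right) = \frac{141 - 63}{9} = \frac{1}{9} \cdot 78 = \frac{26}{3}$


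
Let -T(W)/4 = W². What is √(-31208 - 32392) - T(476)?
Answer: 906304 + 20*I*√159 ≈ 9.063e+5 + 252.19*I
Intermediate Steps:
T(W) = -4*W²
√(-31208 - 32392) - T(476) = √(-31208 - 32392) - (-4)*476² = √(-63600) - (-4)*226576 = 20*I*√159 - 1*(-906304) = 20*I*√159 + 906304 = 906304 + 20*I*√159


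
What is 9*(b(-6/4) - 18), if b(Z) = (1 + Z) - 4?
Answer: -405/2 ≈ -202.50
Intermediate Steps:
b(Z) = -3 + Z
9*(b(-6/4) - 18) = 9*((-3 - 6/4) - 18) = 9*((-3 - 6*1/4) - 18) = 9*((-3 - 3/2) - 18) = 9*(-9/2 - 18) = 9*(-45/2) = -405/2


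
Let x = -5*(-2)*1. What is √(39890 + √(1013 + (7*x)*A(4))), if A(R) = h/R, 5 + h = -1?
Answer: √(39890 + 2*√227) ≈ 199.80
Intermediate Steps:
h = -6 (h = -5 - 1 = -6)
A(R) = -6/R
x = 10 (x = 10*1 = 10)
√(39890 + √(1013 + (7*x)*A(4))) = √(39890 + √(1013 + (7*10)*(-6/4))) = √(39890 + √(1013 + 70*(-6*¼))) = √(39890 + √(1013 + 70*(-3/2))) = √(39890 + √(1013 - 105)) = √(39890 + √908) = √(39890 + 2*√227)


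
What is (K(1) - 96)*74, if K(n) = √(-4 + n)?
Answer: -7104 + 74*I*√3 ≈ -7104.0 + 128.17*I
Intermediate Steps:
(K(1) - 96)*74 = (√(-4 + 1) - 96)*74 = (√(-3) - 96)*74 = (I*√3 - 96)*74 = (-96 + I*√3)*74 = -7104 + 74*I*√3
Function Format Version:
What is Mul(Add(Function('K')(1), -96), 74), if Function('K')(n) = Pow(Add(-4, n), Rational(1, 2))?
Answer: Add(-7104, Mul(74, I, Pow(3, Rational(1, 2)))) ≈ Add(-7104.0, Mul(128.17, I))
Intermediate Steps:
Mul(Add(Function('K')(1), -96), 74) = Mul(Add(Pow(Add(-4, 1), Rational(1, 2)), -96), 74) = Mul(Add(Pow(-3, Rational(1, 2)), -96), 74) = Mul(Add(Mul(I, Pow(3, Rational(1, 2))), -96), 74) = Mul(Add(-96, Mul(I, Pow(3, Rational(1, 2)))), 74) = Add(-7104, Mul(74, I, Pow(3, Rational(1, 2))))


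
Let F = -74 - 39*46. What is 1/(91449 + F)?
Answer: 1/89581 ≈ 1.1163e-5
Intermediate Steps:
F = -1868 (F = -74 - 1794 = -1868)
1/(91449 + F) = 1/(91449 - 1868) = 1/89581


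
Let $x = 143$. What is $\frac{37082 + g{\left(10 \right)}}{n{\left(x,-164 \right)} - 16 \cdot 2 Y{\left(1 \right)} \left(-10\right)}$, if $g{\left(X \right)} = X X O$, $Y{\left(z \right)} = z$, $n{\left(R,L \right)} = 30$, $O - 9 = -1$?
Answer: $\frac{18941}{175} \approx 108.23$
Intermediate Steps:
$O = 8$ ($O = 9 - 1 = 8$)
$g{\left(X \right)} = 8 X^{2}$ ($g{\left(X \right)} = X X 8 = X^{2} \cdot 8 = 8 X^{2}$)
$\frac{37082 + g{\left(10 \right)}}{n{\left(x,-164 \right)} - 16 \cdot 2 Y{\left(1 \right)} \left(-10\right)} = \frac{37082 + 8 \cdot 10^{2}}{30 - 16 \cdot 2 \cdot 1 \left(-10\right)} = \frac{37082 + 8 \cdot 100}{30 - 16 \cdot 2 \left(-10\right)} = \frac{37082 + 800}{30 - -320} = \frac{37882}{30 + 320} = \frac{37882}{350} = 37882 \cdot \frac{1}{350} = \frac{18941}{175}$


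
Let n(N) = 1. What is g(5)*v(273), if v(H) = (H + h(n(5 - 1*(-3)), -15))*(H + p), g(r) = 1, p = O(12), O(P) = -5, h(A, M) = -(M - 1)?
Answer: 77452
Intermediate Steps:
h(A, M) = 1 - M (h(A, M) = -(-1 + M) = 1 - M)
p = -5
v(H) = (-5 + H)*(16 + H) (v(H) = (H + (1 - 1*(-15)))*(H - 5) = (H + (1 + 15))*(-5 + H) = (H + 16)*(-5 + H) = (16 + H)*(-5 + H) = (-5 + H)*(16 + H))
g(5)*v(273) = 1*(-80 + 273² + 11*273) = 1*(-80 + 74529 + 3003) = 1*77452 = 77452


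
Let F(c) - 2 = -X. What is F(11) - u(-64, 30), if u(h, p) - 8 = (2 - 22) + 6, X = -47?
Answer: 55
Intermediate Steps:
F(c) = 49 (F(c) = 2 - 1*(-47) = 2 + 47 = 49)
u(h, p) = -6 (u(h, p) = 8 + ((2 - 22) + 6) = 8 + (-20 + 6) = 8 - 14 = -6)
F(11) - u(-64, 30) = 49 - 1*(-6) = 49 + 6 = 55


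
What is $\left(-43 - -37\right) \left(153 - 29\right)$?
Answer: $-744$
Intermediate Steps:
$\left(-43 - -37\right) \left(153 - 29\right) = \left(-43 + 37\right) 124 = \left(-6\right) 124 = -744$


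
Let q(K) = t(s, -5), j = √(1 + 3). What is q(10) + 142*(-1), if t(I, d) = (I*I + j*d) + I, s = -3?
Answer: -146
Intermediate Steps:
j = 2 (j = √4 = 2)
t(I, d) = I + I² + 2*d (t(I, d) = (I*I + 2*d) + I = (I² + 2*d) + I = I + I² + 2*d)
q(K) = -4 (q(K) = -3 + (-3)² + 2*(-5) = -3 + 9 - 10 = -4)
q(10) + 142*(-1) = -4 + 142*(-1) = -4 - 142 = -146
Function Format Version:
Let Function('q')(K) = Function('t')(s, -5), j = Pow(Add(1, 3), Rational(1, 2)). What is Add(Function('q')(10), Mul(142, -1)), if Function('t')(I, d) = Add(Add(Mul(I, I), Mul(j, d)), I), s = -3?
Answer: -146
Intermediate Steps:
j = 2 (j = Pow(4, Rational(1, 2)) = 2)
Function('t')(I, d) = Add(I, Pow(I, 2), Mul(2, d)) (Function('t')(I, d) = Add(Add(Mul(I, I), Mul(2, d)), I) = Add(Add(Pow(I, 2), Mul(2, d)), I) = Add(I, Pow(I, 2), Mul(2, d)))
Function('q')(K) = -4 (Function('q')(K) = Add(-3, Pow(-3, 2), Mul(2, -5)) = Add(-3, 9, -10) = -4)
Add(Function('q')(10), Mul(142, -1)) = Add(-4, Mul(142, -1)) = Add(-4, -142) = -146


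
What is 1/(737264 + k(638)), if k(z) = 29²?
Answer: 1/738105 ≈ 1.3548e-6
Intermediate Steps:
k(z) = 841
1/(737264 + k(638)) = 1/(737264 + 841) = 1/738105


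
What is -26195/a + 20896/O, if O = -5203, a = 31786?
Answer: -800492841/165382558 ≈ -4.8402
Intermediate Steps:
-26195/a + 20896/O = -26195/31786 + 20896/(-5203) = -26195*1/31786 + 20896*(-1/5203) = -26195/31786 - 20896/5203 = -800492841/165382558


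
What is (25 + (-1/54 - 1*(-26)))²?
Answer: 7579009/2916 ≈ 2599.1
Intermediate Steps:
(25 + (-1/54 - 1*(-26)))² = (25 + (-1*1/54 + 26))² = (25 + (-1/54 + 26))² = (25 + 1403/54)² = (2753/54)² = 7579009/2916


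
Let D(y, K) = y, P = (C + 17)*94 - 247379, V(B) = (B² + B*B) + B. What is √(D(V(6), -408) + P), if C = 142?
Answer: I*√232355 ≈ 482.03*I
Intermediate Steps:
V(B) = B + 2*B² (V(B) = (B² + B²) + B = 2*B² + B = B + 2*B²)
P = -232433 (P = (142 + 17)*94 - 247379 = 159*94 - 247379 = 14946 - 247379 = -232433)
√(D(V(6), -408) + P) = √(6*(1 + 2*6) - 232433) = √(6*(1 + 12) - 232433) = √(6*13 - 232433) = √(78 - 232433) = √(-232355) = I*√232355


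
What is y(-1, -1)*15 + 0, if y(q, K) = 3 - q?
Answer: 60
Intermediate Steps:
y(-1, -1)*15 + 0 = (3 - 1*(-1))*15 + 0 = (3 + 1)*15 + 0 = 4*15 + 0 = 60 + 0 = 60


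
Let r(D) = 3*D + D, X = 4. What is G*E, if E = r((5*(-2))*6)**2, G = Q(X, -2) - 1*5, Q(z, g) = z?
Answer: -57600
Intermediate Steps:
r(D) = 4*D
G = -1 (G = 4 - 1*5 = 4 - 5 = -1)
E = 57600 (E = (4*((5*(-2))*6))**2 = (4*(-10*6))**2 = (4*(-60))**2 = (-240)**2 = 57600)
G*E = -1*57600 = -57600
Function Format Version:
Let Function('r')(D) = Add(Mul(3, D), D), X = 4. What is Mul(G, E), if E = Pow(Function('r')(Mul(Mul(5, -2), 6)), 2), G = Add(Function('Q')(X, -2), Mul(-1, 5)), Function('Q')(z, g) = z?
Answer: -57600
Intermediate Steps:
Function('r')(D) = Mul(4, D)
G = -1 (G = Add(4, Mul(-1, 5)) = Add(4, -5) = -1)
E = 57600 (E = Pow(Mul(4, Mul(Mul(5, -2), 6)), 2) = Pow(Mul(4, Mul(-10, 6)), 2) = Pow(Mul(4, -60), 2) = Pow(-240, 2) = 57600)
Mul(G, E) = Mul(-1, 57600) = -57600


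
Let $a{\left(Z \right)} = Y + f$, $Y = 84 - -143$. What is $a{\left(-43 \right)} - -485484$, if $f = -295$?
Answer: $485416$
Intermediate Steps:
$Y = 227$ ($Y = 84 + 143 = 227$)
$a{\left(Z \right)} = -68$ ($a{\left(Z \right)} = 227 - 295 = -68$)
$a{\left(-43 \right)} - -485484 = -68 - -485484 = -68 + 485484 = 485416$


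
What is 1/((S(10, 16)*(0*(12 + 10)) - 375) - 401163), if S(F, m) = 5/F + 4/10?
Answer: -1/401538 ≈ -2.4904e-6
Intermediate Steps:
S(F, m) = ⅖ + 5/F (S(F, m) = 5/F + 4*(⅒) = 5/F + ⅖ = ⅖ + 5/F)
1/((S(10, 16)*(0*(12 + 10)) - 375) - 401163) = 1/(((⅖ + 5/10)*(0*(12 + 10)) - 375) - 401163) = 1/(((⅖ + 5*(⅒))*(0*22) - 375) - 401163) = 1/(((⅖ + ½)*0 - 375) - 401163) = 1/(((9/10)*0 - 375) - 401163) = 1/((0 - 375) - 401163) = 1/(-375 - 401163) = 1/(-401538) = -1/401538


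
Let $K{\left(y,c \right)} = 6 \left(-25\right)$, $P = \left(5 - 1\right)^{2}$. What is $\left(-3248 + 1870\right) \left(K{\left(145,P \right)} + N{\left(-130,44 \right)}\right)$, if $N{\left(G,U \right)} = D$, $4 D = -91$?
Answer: $\frac{476099}{2} \approx 2.3805 \cdot 10^{5}$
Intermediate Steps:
$P = 16$ ($P = 4^{2} = 16$)
$D = - \frac{91}{4}$ ($D = \frac{1}{4} \left(-91\right) = - \frac{91}{4} \approx -22.75$)
$N{\left(G,U \right)} = - \frac{91}{4}$
$K{\left(y,c \right)} = -150$
$\left(-3248 + 1870\right) \left(K{\left(145,P \right)} + N{\left(-130,44 \right)}\right) = \left(-3248 + 1870\right) \left(-150 - \frac{91}{4}\right) = \left(-1378\right) \left(- \frac{691}{4}\right) = \frac{476099}{2}$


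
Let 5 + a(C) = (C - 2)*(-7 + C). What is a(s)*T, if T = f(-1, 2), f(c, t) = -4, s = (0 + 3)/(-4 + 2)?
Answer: -99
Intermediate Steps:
s = -3/2 (s = 3/(-2) = 3*(-½) = -3/2 ≈ -1.5000)
T = -4
a(C) = -5 + (-7 + C)*(-2 + C) (a(C) = -5 + (C - 2)*(-7 + C) = -5 + (-2 + C)*(-7 + C) = -5 + (-7 + C)*(-2 + C))
a(s)*T = (9 + (-3/2)² - 9*(-3/2))*(-4) = (9 + 9/4 + 27/2)*(-4) = (99/4)*(-4) = -99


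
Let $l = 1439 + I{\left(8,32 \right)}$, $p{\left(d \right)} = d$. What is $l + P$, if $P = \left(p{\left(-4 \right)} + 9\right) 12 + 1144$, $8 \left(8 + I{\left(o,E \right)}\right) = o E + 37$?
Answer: $\frac{21373}{8} \approx 2671.6$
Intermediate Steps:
$I{\left(o,E \right)} = - \frac{27}{8} + \frac{E o}{8}$ ($I{\left(o,E \right)} = -8 + \frac{o E + 37}{8} = -8 + \frac{E o + 37}{8} = -8 + \frac{37 + E o}{8} = -8 + \left(\frac{37}{8} + \frac{E o}{8}\right) = - \frac{27}{8} + \frac{E o}{8}$)
$P = 1204$ ($P = \left(-4 + 9\right) 12 + 1144 = 5 \cdot 12 + 1144 = 60 + 1144 = 1204$)
$l = \frac{11741}{8}$ ($l = 1439 - \left(\frac{27}{8} - 32\right) = 1439 + \left(- \frac{27}{8} + 32\right) = 1439 + \frac{229}{8} = \frac{11741}{8} \approx 1467.6$)
$l + P = \frac{11741}{8} + 1204 = \frac{21373}{8}$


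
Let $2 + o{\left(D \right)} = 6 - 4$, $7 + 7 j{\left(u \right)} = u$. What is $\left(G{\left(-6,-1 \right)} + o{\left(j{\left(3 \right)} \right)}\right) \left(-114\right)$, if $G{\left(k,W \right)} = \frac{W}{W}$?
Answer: $-114$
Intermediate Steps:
$G{\left(k,W \right)} = 1$
$j{\left(u \right)} = -1 + \frac{u}{7}$
$o{\left(D \right)} = 0$ ($o{\left(D \right)} = -2 + \left(6 - 4\right) = -2 + 2 = 0$)
$\left(G{\left(-6,-1 \right)} + o{\left(j{\left(3 \right)} \right)}\right) \left(-114\right) = \left(1 + 0\right) \left(-114\right) = 1 \left(-114\right) = -114$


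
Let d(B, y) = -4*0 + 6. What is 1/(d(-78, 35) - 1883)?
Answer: -1/1877 ≈ -0.00053276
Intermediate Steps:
d(B, y) = 6 (d(B, y) = 0 + 6 = 6)
1/(d(-78, 35) - 1883) = 1/(6 - 1883) = 1/(-1877) = -1/1877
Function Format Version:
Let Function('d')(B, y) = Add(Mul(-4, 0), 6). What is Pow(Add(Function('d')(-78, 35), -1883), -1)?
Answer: Rational(-1, 1877) ≈ -0.00053276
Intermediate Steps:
Function('d')(B, y) = 6 (Function('d')(B, y) = Add(0, 6) = 6)
Pow(Add(Function('d')(-78, 35), -1883), -1) = Pow(Add(6, -1883), -1) = Pow(-1877, -1) = Rational(-1, 1877)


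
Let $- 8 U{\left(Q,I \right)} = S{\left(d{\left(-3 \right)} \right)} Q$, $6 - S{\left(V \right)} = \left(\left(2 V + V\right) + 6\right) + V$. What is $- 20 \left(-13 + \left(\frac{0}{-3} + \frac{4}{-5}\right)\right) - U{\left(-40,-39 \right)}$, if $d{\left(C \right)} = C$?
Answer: $216$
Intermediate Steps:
$S{\left(V \right)} = - 4 V$ ($S{\left(V \right)} = 6 - \left(\left(\left(2 V + V\right) + 6\right) + V\right) = 6 - \left(\left(3 V + 6\right) + V\right) = 6 - \left(\left(6 + 3 V\right) + V\right) = 6 - \left(6 + 4 V\right) = - 4 V$)
$U{\left(Q,I \right)} = - \frac{3 Q}{2}$ ($U{\left(Q,I \right)} = - \frac{\left(-4\right) \left(-3\right) Q}{8} = - \frac{12 Q}{8} = - \frac{3 Q}{2}$)
$- 20 \left(-13 + \left(\frac{0}{-3} + \frac{4}{-5}\right)\right) - U{\left(-40,-39 \right)} = - 20 \left(-13 + \left(\frac{0}{-3} + \frac{4}{-5}\right)\right) - \left(- \frac{3}{2}\right) \left(-40\right) = - 20 \left(-13 + \left(0 \left(- \frac{1}{3}\right) + 4 \left(- \frac{1}{5}\right)\right)\right) - 60 = - 20 \left(-13 + \left(0 - \frac{4}{5}\right)\right) - 60 = - 20 \left(-13 - \frac{4}{5}\right) - 60 = \left(-20\right) \left(- \frac{69}{5}\right) - 60 = 276 - 60 = 216$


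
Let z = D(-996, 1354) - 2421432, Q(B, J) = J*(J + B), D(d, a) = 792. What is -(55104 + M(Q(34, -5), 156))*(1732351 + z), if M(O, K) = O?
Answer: 37827675151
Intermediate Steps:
Q(B, J) = J*(B + J)
z = -2420640 (z = 792 - 2421432 = -2420640)
-(55104 + M(Q(34, -5), 156))*(1732351 + z) = -(55104 - 5*(34 - 5))*(1732351 - 2420640) = -(55104 - 5*29)*(-688289) = -(55104 - 145)*(-688289) = -54959*(-688289) = -1*(-37827675151) = 37827675151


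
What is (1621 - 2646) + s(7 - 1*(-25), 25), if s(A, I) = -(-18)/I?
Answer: -25607/25 ≈ -1024.3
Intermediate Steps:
s(A, I) = 18/I
(1621 - 2646) + s(7 - 1*(-25), 25) = (1621 - 2646) + 18/25 = -1025 + 18*(1/25) = -1025 + 18/25 = -25607/25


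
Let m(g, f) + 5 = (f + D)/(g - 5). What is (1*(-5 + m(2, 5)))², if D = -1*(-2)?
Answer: 1369/9 ≈ 152.11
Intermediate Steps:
D = 2
m(g, f) = -5 + (2 + f)/(-5 + g) (m(g, f) = -5 + (f + 2)/(g - 5) = -5 + (2 + f)/(-5 + g))
(1*(-5 + m(2, 5)))² = (1*(-5 + (27 + 5 - 5*2)/(-5 + 2)))² = (1*(-5 + (27 + 5 - 10)/(-3)))² = (1*(-5 - ⅓*22))² = (1*(-5 - 22/3))² = (1*(-37/3))² = (-37/3)² = 1369/9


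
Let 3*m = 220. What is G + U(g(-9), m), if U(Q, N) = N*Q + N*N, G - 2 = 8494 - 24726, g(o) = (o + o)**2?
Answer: 116170/9 ≈ 12908.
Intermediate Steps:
g(o) = 4*o**2 (g(o) = (2*o)**2 = 4*o**2)
m = 220/3 (m = (1/3)*220 = 220/3 ≈ 73.333)
G = -16230 (G = 2 + (8494 - 24726) = 2 - 16232 = -16230)
U(Q, N) = N**2 + N*Q (U(Q, N) = N*Q + N**2 = N**2 + N*Q)
G + U(g(-9), m) = -16230 + 220*(220/3 + 4*(-9)**2)/3 = -16230 + 220*(220/3 + 4*81)/3 = -16230 + 220*(220/3 + 324)/3 = -16230 + (220/3)*(1192/3) = -16230 + 262240/9 = 116170/9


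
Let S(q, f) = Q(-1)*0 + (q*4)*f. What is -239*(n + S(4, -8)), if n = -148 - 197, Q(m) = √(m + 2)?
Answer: 113047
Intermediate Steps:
Q(m) = √(2 + m)
S(q, f) = 4*f*q (S(q, f) = √(2 - 1)*0 + (q*4)*f = √1*0 + (4*q)*f = 1*0 + 4*f*q = 0 + 4*f*q = 4*f*q)
n = -345
-239*(n + S(4, -8)) = -239*(-345 + 4*(-8)*4) = -239*(-345 - 128) = -239*(-473) = 113047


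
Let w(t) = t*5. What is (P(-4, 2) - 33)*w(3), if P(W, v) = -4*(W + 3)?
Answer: -435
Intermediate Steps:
P(W, v) = -12 - 4*W (P(W, v) = -4*(3 + W) = -12 - 4*W)
w(t) = 5*t
(P(-4, 2) - 33)*w(3) = ((-12 - 4*(-4)) - 33)*(5*3) = ((-12 + 16) - 33)*15 = (4 - 33)*15 = -29*15 = -435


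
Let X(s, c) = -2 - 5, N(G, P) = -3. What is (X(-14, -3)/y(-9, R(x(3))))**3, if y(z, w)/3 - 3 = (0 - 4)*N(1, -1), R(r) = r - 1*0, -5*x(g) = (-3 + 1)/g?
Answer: -343/91125 ≈ -0.0037641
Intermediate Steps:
x(g) = 2/(5*g) (x(g) = -(-3 + 1)/(5*g) = -(-2)/(5*g) = 2/(5*g))
R(r) = r (R(r) = r + 0 = r)
X(s, c) = -7
y(z, w) = 45 (y(z, w) = 9 + 3*((0 - 4)*(-3)) = 9 + 3*(-4*(-3)) = 9 + 3*12 = 9 + 36 = 45)
(X(-14, -3)/y(-9, R(x(3))))**3 = (-7/45)**3 = -343/91125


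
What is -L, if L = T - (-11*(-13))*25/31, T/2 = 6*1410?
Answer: -520945/31 ≈ -16805.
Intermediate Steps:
T = 16920 (T = 2*(6*1410) = 2*8460 = 16920)
L = 520945/31 (L = 16920 - (-11*(-13))*25/31 = 16920 - 143*25*(1/31) = 16920 - 143*25/31 = 16920 - 1*3575/31 = 16920 - 3575/31 = 520945/31 ≈ 16805.)
-L = -1*520945/31 = -520945/31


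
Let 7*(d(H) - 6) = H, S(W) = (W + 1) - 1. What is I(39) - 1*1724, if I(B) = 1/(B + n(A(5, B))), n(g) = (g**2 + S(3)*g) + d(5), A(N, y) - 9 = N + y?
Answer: -36369497/21096 ≈ -1724.0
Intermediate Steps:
S(W) = W (S(W) = (1 + W) - 1 = W)
d(H) = 6 + H/7
A(N, y) = 9 + N + y (A(N, y) = 9 + (N + y) = 9 + N + y)
n(g) = 47/7 + g**2 + 3*g (n(g) = (g**2 + 3*g) + (6 + (1/7)*5) = (g**2 + 3*g) + (6 + 5/7) = (g**2 + 3*g) + 47/7 = 47/7 + g**2 + 3*g)
I(B) = 1/(341/7 + (14 + B)**2 + 4*B) (I(B) = 1/(B + (47/7 + (9 + 5 + B)**2 + 3*(9 + 5 + B))) = 1/(B + (47/7 + (14 + B)**2 + 3*(14 + B))) = 1/(B + (47/7 + (14 + B)**2 + (42 + 3*B))) = 1/(B + (341/7 + (14 + B)**2 + 3*B)) = 1/(341/7 + (14 + B)**2 + 4*B))
I(39) - 1*1724 = 7/(1713 + 7*39**2 + 224*39) - 1*1724 = 7/(1713 + 7*1521 + 8736) - 1724 = 7/(1713 + 10647 + 8736) - 1724 = 7/21096 - 1724 = -36369497/21096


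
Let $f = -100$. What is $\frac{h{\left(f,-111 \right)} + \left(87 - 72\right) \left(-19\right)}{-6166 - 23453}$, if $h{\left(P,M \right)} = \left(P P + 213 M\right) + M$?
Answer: $\frac{14039}{29619} \approx 0.47399$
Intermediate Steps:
$h{\left(P,M \right)} = P^{2} + 214 M$ ($h{\left(P,M \right)} = \left(P^{2} + 213 M\right) + M = P^{2} + 214 M$)
$\frac{h{\left(f,-111 \right)} + \left(87 - 72\right) \left(-19\right)}{-6166 - 23453} = \frac{\left(\left(-100\right)^{2} + 214 \left(-111\right)\right) + \left(87 - 72\right) \left(-19\right)}{-6166 - 23453} = \frac{\left(10000 - 23754\right) + 15 \left(-19\right)}{-29619} = \left(-13754 - 285\right) \left(- \frac{1}{29619}\right) = \left(-14039\right) \left(- \frac{1}{29619}\right) = \frac{14039}{29619}$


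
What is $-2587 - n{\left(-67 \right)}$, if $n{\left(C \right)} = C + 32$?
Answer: $-2552$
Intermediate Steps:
$n{\left(C \right)} = 32 + C$
$-2587 - n{\left(-67 \right)} = -2587 - \left(32 - 67\right) = -2587 - -35 = -2587 + 35 = -2552$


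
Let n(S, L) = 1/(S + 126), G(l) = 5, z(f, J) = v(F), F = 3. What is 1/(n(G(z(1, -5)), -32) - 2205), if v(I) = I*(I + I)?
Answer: -131/288854 ≈ -0.00045352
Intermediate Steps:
v(I) = 2*I² (v(I) = I*(2*I) = 2*I²)
z(f, J) = 18 (z(f, J) = 2*3² = 2*9 = 18)
n(S, L) = 1/(126 + S)
1/(n(G(z(1, -5)), -32) - 2205) = 1/(1/(126 + 5) - 2205) = 1/(1/131 - 2205) = 1/(-288854/131) = -131/288854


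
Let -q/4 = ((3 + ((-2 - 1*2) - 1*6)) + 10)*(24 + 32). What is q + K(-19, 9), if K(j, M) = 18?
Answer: -654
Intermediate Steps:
q = -672 (q = -4*((3 + ((-2 - 1*2) - 1*6)) + 10)*(24 + 32) = -4*((3 + ((-2 - 2) - 6)) + 10)*56 = -4*((3 + (-4 - 6)) + 10)*56 = -4*((3 - 10) + 10)*56 = -4*(-7 + 10)*56 = -12*56 = -4*168 = -672)
q + K(-19, 9) = -672 + 18 = -654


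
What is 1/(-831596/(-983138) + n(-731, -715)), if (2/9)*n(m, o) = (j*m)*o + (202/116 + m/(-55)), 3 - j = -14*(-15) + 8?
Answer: -3136210220/1585913512107954697 ≈ -1.9775e-9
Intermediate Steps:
j = -215 (j = 3 - (-14*(-15) + 8) = 3 - (210 + 8) = 3 - 1*218 = 3 - 218 = -215)
n(m, o) = 909/116 - 9*m/110 - 1935*m*o/2 (n(m, o) = 9*((-215*m)*o + (202/116 + m/(-55)))/2 = 9*(-215*m*o + (202*(1/116) + m*(-1/55)))/2 = 9*(-215*m*o + (101/58 - m/55))/2 = 9*(101/58 - m/55 - 215*m*o)/2 = 909/116 - 9*m/110 - 1935*m*o/2)
1/(-831596/(-983138) + n(-731, -715)) = 1/(-831596/(-983138) + (909/116 - 9/110*(-731) - 1935/2*(-731)*(-715))) = 1/(-831596*(-1/983138) + (909/116 + 6579/110 - 1011356775/2)) = 1/(415798/491569 - 3226227680673/6380) = 1/(-1585913512107954697/3136210220) = -3136210220/1585913512107954697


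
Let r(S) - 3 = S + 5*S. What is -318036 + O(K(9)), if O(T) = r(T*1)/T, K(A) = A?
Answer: -954089/3 ≈ -3.1803e+5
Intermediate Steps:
r(S) = 3 + 6*S (r(S) = 3 + (S + 5*S) = 3 + 6*S)
O(T) = (3 + 6*T)/T (O(T) = (3 + 6*(T*1))/T = (3 + 6*T)/T)
-318036 + O(K(9)) = -318036 + (6 + 3/9) = -318036 + (6 + 3*(⅑)) = -318036 + (6 + ⅓) = -318036 + 19/3 = -954089/3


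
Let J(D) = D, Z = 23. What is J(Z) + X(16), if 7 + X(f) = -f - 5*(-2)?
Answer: 10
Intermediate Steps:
X(f) = 3 - f (X(f) = -7 + (-f - 5*(-2)) = -7 + (-f + 10) = -7 + (10 - f) = 3 - f)
J(Z) + X(16) = 23 + (3 - 1*16) = 23 + (3 - 16) = 23 - 13 = 10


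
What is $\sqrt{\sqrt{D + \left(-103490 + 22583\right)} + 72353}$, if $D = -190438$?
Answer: $\sqrt{72353 + i \sqrt{271345}} \approx 268.99 + 0.9683 i$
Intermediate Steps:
$\sqrt{\sqrt{D + \left(-103490 + 22583\right)} + 72353} = \sqrt{\sqrt{-190438 + \left(-103490 + 22583\right)} + 72353} = \sqrt{\sqrt{-190438 - 80907} + 72353} = \sqrt{\sqrt{-271345} + 72353} = \sqrt{i \sqrt{271345} + 72353} = \sqrt{72353 + i \sqrt{271345}}$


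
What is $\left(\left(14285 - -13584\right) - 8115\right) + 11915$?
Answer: $31669$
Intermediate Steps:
$\left(\left(14285 - -13584\right) - 8115\right) + 11915 = \left(\left(14285 + 13584\right) - 8115\right) + 11915 = \left(27869 - 8115\right) + 11915 = 19754 + 11915 = 31669$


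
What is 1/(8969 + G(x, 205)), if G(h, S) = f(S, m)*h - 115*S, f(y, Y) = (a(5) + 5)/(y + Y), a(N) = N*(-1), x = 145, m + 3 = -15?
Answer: -1/14606 ≈ -6.8465e-5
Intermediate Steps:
m = -18 (m = -3 - 15 = -18)
a(N) = -N
f(y, Y) = 0 (f(y, Y) = (-1*5 + 5)/(y + Y) = (-5 + 5)/(Y + y) = 0/(Y + y) = 0)
G(h, S) = -115*S (G(h, S) = 0*h - 115*S = 0 - 115*S = -115*S)
1/(8969 + G(x, 205)) = 1/(8969 - 115*205) = 1/(8969 - 23575) = 1/(-14606) = -1/14606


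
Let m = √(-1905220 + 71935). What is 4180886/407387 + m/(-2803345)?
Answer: 4180886/407387 - I*√1833285/2803345 ≈ 10.263 - 0.00048299*I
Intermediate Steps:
m = I*√1833285 (m = √(-1833285) = I*√1833285 ≈ 1354.0*I)
4180886/407387 + m/(-2803345) = 4180886/407387 + (I*√1833285)/(-2803345) = 4180886*(1/407387) + (I*√1833285)*(-1/2803345) = 4180886/407387 - I*√1833285/2803345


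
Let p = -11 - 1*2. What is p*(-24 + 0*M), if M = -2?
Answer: 312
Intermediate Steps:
p = -13 (p = -11 - 2 = -13)
p*(-24 + 0*M) = -13*(-24 + 0*(-2)) = -13*(-24 + 0) = -13*(-24) = 312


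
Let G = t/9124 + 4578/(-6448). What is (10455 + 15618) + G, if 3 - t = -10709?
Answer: 191742794575/7353944 ≈ 26073.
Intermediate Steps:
t = 10712 (t = 3 - 1*(-10709) = 3 + 10709 = 10712)
G = 3412663/7353944 (G = 10712/9124 + 4578/(-6448) = 10712*(1/9124) + 4578*(-1/6448) = 2678/2281 - 2289/3224 = 3412663/7353944 ≈ 0.46406)
(10455 + 15618) + G = (10455 + 15618) + 3412663/7353944 = 26073 + 3412663/7353944 = 191742794575/7353944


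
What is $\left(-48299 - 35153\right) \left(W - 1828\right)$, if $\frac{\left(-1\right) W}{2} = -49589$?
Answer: $-8124052200$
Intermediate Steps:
$W = 99178$ ($W = \left(-2\right) \left(-49589\right) = 99178$)
$\left(-48299 - 35153\right) \left(W - 1828\right) = \left(-48299 - 35153\right) \left(99178 - 1828\right) = - 83452 \left(99178 - 1828\right) = \left(-83452\right) 97350 = -8124052200$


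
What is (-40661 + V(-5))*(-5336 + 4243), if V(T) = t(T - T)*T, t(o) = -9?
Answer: 44393288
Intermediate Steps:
V(T) = -9*T
(-40661 + V(-5))*(-5336 + 4243) = (-40661 - 9*(-5))*(-5336 + 4243) = (-40661 + 45)*(-1093) = -40616*(-1093) = 44393288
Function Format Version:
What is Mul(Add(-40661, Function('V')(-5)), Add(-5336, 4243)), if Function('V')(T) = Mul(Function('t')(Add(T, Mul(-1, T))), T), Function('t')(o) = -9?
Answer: 44393288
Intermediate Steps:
Function('V')(T) = Mul(-9, T)
Mul(Add(-40661, Function('V')(-5)), Add(-5336, 4243)) = Mul(Add(-40661, Mul(-9, -5)), Add(-5336, 4243)) = Mul(Add(-40661, 45), -1093) = Mul(-40616, -1093) = 44393288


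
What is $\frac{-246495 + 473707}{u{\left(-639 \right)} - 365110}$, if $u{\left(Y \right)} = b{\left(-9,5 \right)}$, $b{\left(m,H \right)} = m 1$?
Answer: $- \frac{227212}{365119} \approx -0.6223$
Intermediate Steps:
$b{\left(m,H \right)} = m$
$u{\left(Y \right)} = -9$
$\frac{-246495 + 473707}{u{\left(-639 \right)} - 365110} = \frac{-246495 + 473707}{-9 - 365110} = \frac{227212}{-365119} = 227212 \left(- \frac{1}{365119}\right) = - \frac{227212}{365119}$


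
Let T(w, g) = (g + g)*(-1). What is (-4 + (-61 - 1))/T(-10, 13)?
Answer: 33/13 ≈ 2.5385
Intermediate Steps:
T(w, g) = -2*g (T(w, g) = (2*g)*(-1) = -2*g)
(-4 + (-61 - 1))/T(-10, 13) = (-4 + (-61 - 1))/((-2*13)) = (-4 - 62)/(-26) = -1/26*(-66) = 33/13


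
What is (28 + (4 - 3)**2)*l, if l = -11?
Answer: -319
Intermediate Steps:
(28 + (4 - 3)**2)*l = (28 + (4 - 3)**2)*(-11) = (28 + 1**2)*(-11) = (28 + 1)*(-11) = 29*(-11) = -319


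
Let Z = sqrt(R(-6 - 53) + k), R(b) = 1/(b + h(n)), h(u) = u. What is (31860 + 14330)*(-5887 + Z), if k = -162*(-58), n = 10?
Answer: -271920530 + 46190*sqrt(460403)/7 ≈ -2.6744e+8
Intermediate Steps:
k = 9396
R(b) = 1/(10 + b) (R(b) = 1/(b + 10) = 1/(10 + b))
Z = sqrt(460403)/7 (Z = sqrt(1/(10 + (-6 - 53)) + 9396) = sqrt(1/(10 - 59) + 9396) = sqrt(1/(-49) + 9396) = sqrt(-1/49 + 9396) = sqrt(460403/49) = sqrt(460403)/7 ≈ 96.933)
(31860 + 14330)*(-5887 + Z) = (31860 + 14330)*(-5887 + sqrt(460403)/7) = 46190*(-5887 + sqrt(460403)/7) = -271920530 + 46190*sqrt(460403)/7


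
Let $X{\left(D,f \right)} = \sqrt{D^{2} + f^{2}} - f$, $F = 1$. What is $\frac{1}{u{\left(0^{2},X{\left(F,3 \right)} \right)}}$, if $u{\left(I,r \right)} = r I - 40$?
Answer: $- \frac{1}{40} \approx -0.025$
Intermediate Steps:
$u{\left(I,r \right)} = -40 + I r$ ($u{\left(I,r \right)} = I r - 40 = -40 + I r$)
$\frac{1}{u{\left(0^{2},X{\left(F,3 \right)} \right)}} = \frac{1}{-40 + 0^{2} \left(\sqrt{1^{2} + 3^{2}} - 3\right)} = \frac{1}{-40 + 0 \left(\sqrt{1 + 9} - 3\right)} = \frac{1}{-40 + 0 \left(\sqrt{10} - 3\right)} = \frac{1}{-40 + 0 \left(-3 + \sqrt{10}\right)} = \frac{1}{-40 + 0} = \frac{1}{-40} = - \frac{1}{40}$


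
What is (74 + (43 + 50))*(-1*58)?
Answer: -9686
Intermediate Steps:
(74 + (43 + 50))*(-1*58) = (74 + 93)*(-58) = 167*(-58) = -9686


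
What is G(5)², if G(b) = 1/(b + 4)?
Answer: 1/81 ≈ 0.012346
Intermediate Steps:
G(b) = 1/(4 + b)
G(5)² = (1/(4 + 5))² = (1/9)² = (⅑)² = 1/81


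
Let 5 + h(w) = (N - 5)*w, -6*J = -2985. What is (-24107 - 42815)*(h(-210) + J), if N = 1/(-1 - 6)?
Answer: -105234845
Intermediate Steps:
J = 995/2 (J = -⅙*(-2985) = 995/2 ≈ 497.50)
N = -⅐ (N = 1/(-7) = -⅐ ≈ -0.14286)
h(w) = -5 - 36*w/7 (h(w) = -5 + (-⅐ - 5)*w = -5 - 36*w/7)
(-24107 - 42815)*(h(-210) + J) = (-24107 - 42815)*((-5 - 36/7*(-210)) + 995/2) = -66922*((-5 + 1080) + 995/2) = -66922*(1075 + 995/2) = -66922*3145/2 = -105234845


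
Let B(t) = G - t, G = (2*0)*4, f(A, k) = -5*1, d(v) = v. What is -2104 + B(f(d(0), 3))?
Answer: -2099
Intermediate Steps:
f(A, k) = -5
G = 0 (G = 0*4 = 0)
B(t) = -t (B(t) = 0 - t = -t)
-2104 + B(f(d(0), 3)) = -2104 - 1*(-5) = -2104 + 5 = -2099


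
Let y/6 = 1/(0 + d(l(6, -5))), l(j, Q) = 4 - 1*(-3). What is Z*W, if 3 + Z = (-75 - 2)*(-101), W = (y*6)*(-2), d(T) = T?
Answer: -559728/7 ≈ -79961.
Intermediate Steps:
l(j, Q) = 7 (l(j, Q) = 4 + 3 = 7)
y = 6/7 (y = 6/(0 + 7) = 6/7 ≈ 0.85714)
W = -72/7 (W = ((6/7)*6)*(-2) = (36/7)*(-2) = -72/7 ≈ -10.286)
Z = 7774 (Z = -3 + (-75 - 2)*(-101) = -3 - 77*(-101) = -3 + 7777 = 7774)
Z*W = 7774*(-72/7) = -559728/7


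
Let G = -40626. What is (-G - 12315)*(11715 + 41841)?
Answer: 1516223916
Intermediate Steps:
(-G - 12315)*(11715 + 41841) = (-1*(-40626) - 12315)*(11715 + 41841) = (40626 - 12315)*53556 = 28311*53556 = 1516223916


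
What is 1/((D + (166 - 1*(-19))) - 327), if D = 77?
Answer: -1/65 ≈ -0.015385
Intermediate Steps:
1/((D + (166 - 1*(-19))) - 327) = 1/((77 + (166 - 1*(-19))) - 327) = 1/((77 + (166 + 19)) - 327) = 1/((77 + 185) - 327) = 1/(262 - 327) = 1/(-65) = -1/65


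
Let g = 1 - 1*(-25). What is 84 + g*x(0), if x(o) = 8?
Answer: 292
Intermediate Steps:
g = 26 (g = 1 + 25 = 26)
84 + g*x(0) = 84 + 26*8 = 84 + 208 = 292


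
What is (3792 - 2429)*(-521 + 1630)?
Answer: 1511567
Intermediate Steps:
(3792 - 2429)*(-521 + 1630) = 1363*1109 = 1511567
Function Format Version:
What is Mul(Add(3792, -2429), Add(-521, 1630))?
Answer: 1511567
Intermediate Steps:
Mul(Add(3792, -2429), Add(-521, 1630)) = Mul(1363, 1109) = 1511567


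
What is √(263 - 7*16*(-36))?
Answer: √4295 ≈ 65.536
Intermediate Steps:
√(263 - 7*16*(-36)) = √(263 - 112*(-36)) = √(263 + 4032) = √4295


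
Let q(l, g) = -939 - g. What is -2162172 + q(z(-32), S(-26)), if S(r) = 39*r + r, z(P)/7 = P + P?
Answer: -2162071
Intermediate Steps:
z(P) = 14*P (z(P) = 7*(P + P) = 7*(2*P) = 14*P)
S(r) = 40*r
-2162172 + q(z(-32), S(-26)) = -2162172 + (-939 - 40*(-26)) = -2162172 + (-939 - 1*(-1040)) = -2162172 + (-939 + 1040) = -2162172 + 101 = -2162071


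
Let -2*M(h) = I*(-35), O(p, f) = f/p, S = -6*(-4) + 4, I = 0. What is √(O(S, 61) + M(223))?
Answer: √427/14 ≈ 1.4760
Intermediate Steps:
S = 28 (S = 24 + 4 = 28)
M(h) = 0 (M(h) = -0*(-35) = -½*0 = 0)
√(O(S, 61) + M(223)) = √(61/28 + 0) = √(61/28) = √427/14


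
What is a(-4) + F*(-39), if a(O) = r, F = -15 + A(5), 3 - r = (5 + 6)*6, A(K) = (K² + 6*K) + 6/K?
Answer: -8349/5 ≈ -1669.8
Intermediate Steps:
A(K) = K² + 6*K + 6/K
r = -63 (r = 3 - (5 + 6)*6 = 3 - 11*6 = 3 - 1*66 = 3 - 66 = -63)
F = 206/5 (F = -15 + (6 + 5²*(6 + 5))/5 = -15 + (6 + 25*11)/5 = -15 + (6 + 275)/5 = -15 + (⅕)*281 = -15 + 281/5 = 206/5 ≈ 41.200)
a(O) = -63
a(-4) + F*(-39) = -63 + (206/5)*(-39) = -63 - 8034/5 = -8349/5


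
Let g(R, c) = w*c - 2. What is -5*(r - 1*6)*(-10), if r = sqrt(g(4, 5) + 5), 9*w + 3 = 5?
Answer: -300 + 50*sqrt(37)/3 ≈ -198.62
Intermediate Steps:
w = 2/9 (w = -1/3 + (1/9)*5 = -1/3 + 5/9 = 2/9 ≈ 0.22222)
g(R, c) = -2 + 2*c/9 (g(R, c) = 2*c/9 - 2 = -2 + 2*c/9)
r = sqrt(37)/3 (r = sqrt((-2 + (2/9)*5) + 5) = sqrt((-2 + 10/9) + 5) = sqrt(-8/9 + 5) = sqrt(37/9) = sqrt(37)/3 ≈ 2.0276)
-5*(r - 1*6)*(-10) = -5*(sqrt(37)/3 - 1*6)*(-10) = -5*(sqrt(37)/3 - 6)*(-10) = -5*(-6 + sqrt(37)/3)*(-10) = (30 - 5*sqrt(37)/3)*(-10) = -300 + 50*sqrt(37)/3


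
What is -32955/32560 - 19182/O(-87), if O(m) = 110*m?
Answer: 936929/944240 ≈ 0.99226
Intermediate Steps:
-32955/32560 - 19182/O(-87) = -32955/32560 - 19182/(110*(-87)) = -32955*1/32560 - 19182/(-9570) = -6591/6512 - 19182*(-1/9570) = -6591/6512 + 3197/1595 = 936929/944240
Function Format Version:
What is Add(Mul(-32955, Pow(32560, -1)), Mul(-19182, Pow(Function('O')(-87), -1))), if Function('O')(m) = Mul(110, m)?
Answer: Rational(936929, 944240) ≈ 0.99226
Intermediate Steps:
Add(Mul(-32955, Pow(32560, -1)), Mul(-19182, Pow(Function('O')(-87), -1))) = Add(Mul(-32955, Pow(32560, -1)), Mul(-19182, Pow(Mul(110, -87), -1))) = Add(Mul(-32955, Rational(1, 32560)), Mul(-19182, Pow(-9570, -1))) = Add(Rational(-6591, 6512), Mul(-19182, Rational(-1, 9570))) = Add(Rational(-6591, 6512), Rational(3197, 1595)) = Rational(936929, 944240)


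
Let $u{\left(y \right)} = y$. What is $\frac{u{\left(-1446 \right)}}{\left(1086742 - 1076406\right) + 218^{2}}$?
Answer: $- \frac{723}{28930} \approx -0.024991$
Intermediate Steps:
$\frac{u{\left(-1446 \right)}}{\left(1086742 - 1076406\right) + 218^{2}} = - \frac{1446}{\left(1086742 - 1076406\right) + 218^{2}} = - \frac{1446}{10336 + 47524} = - \frac{1446}{57860} = \left(-1446\right) \frac{1}{57860} = - \frac{723}{28930}$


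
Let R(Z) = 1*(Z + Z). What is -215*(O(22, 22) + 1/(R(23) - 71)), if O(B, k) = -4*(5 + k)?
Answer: 116143/5 ≈ 23229.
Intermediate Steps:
O(B, k) = -20 - 4*k
R(Z) = 2*Z (R(Z) = 1*(2*Z) = 2*Z)
-215*(O(22, 22) + 1/(R(23) - 71)) = -215*((-20 - 4*22) + 1/(2*23 - 71)) = -215*((-20 - 88) + 1/(46 - 71)) = -215*(-108 + 1/(-25)) = -215*(-108 - 1/25) = -215*(-2701/25) = 116143/5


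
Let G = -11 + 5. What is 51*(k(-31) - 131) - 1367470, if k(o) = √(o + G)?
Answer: -1374151 + 51*I*√37 ≈ -1.3742e+6 + 310.22*I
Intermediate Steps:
G = -6
k(o) = √(-6 + o) (k(o) = √(o - 6) = √(-6 + o))
51*(k(-31) - 131) - 1367470 = 51*(√(-6 - 31) - 131) - 1367470 = 51*(√(-37) - 131) - 1367470 = 51*(I*√37 - 131) - 1367470 = 51*(-131 + I*√37) - 1367470 = (-6681 + 51*I*√37) - 1367470 = -1374151 + 51*I*√37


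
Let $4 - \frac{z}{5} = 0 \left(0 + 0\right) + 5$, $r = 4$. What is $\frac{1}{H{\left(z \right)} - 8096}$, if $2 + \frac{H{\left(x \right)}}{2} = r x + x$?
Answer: $- \frac{1}{8150} \approx -0.0001227$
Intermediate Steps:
$z = -5$ ($z = 20 - 5 \left(0 \left(0 + 0\right) + 5\right) = 20 - 5 \left(0 \cdot 0 + 5\right) = 20 - 5 \left(0 + 5\right) = 20 - 25 = -5$)
$H{\left(x \right)} = -4 + 10 x$ ($H{\left(x \right)} = -4 + 2 \left(4 x + x\right) = -4 + 2 \cdot 5 x = -4 + 10 x$)
$\frac{1}{H{\left(z \right)} - 8096} = \frac{1}{\left(-4 + 10 \left(-5\right)\right) - 8096} = \frac{1}{\left(-4 - 50\right) - 8096} = \frac{1}{-54 - 8096} = \frac{1}{-8150} = - \frac{1}{8150}$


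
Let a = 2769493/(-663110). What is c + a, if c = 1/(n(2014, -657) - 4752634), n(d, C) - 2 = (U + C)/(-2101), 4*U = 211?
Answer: -110616649269972563/26485354034853210 ≈ -4.1765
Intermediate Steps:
U = 211/4 (U = (¼)*211 = 211/4 ≈ 52.750)
n(d, C) = 16597/8404 - C/2101 (n(d, C) = 2 + (211/4 + C)/(-2101) = 2 + (211/4 + C)*(-1/2101) = 2 + (-211/8404 - C/2101) = 16597/8404 - C/2101)
c = -8404/39941116911 (c = 1/((16597/8404 - 1/2101*(-657)) - 4752634) = 1/((16597/8404 + 657/2101) - 4752634) = 1/(19225/8404 - 4752634) = 1/(-39941116911/8404) = -8404/39941116911 ≈ -2.1041e-7)
a = -2769493/663110 (a = 2769493*(-1/663110) = -2769493/663110 ≈ -4.1765)
c + a = -8404/39941116911 - 2769493/663110 = -110616649269972563/26485354034853210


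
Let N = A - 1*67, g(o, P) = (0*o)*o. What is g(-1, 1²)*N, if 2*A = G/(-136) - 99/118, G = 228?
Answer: 0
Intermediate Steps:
g(o, P) = 0 (g(o, P) = 0*o = 0)
A = -2523/2006 (A = (228/(-136) - 99/118)/2 = (228*(-1/136) - 99*1/118)/2 = (-57/34 - 99/118)/2 = (½)*(-2523/1003) = -2523/2006 ≈ -1.2577)
N = -136925/2006 (N = -2523/2006 - 1*67 = -2523/2006 - 67 = -136925/2006 ≈ -68.258)
g(-1, 1²)*N = 0*(-136925/2006) = 0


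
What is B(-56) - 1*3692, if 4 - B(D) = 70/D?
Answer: -14747/4 ≈ -3686.8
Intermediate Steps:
B(D) = 4 - 70/D
B(-56) - 1*3692 = (4 - 70/(-56)) - 1*3692 = (4 - 70*(-1/56)) - 3692 = (4 + 5/4) - 3692 = 21/4 - 3692 = -14747/4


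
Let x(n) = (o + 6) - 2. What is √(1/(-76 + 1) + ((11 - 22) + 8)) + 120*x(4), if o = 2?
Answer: 720 + I*√678/15 ≈ 720.0 + 1.7359*I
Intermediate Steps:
x(n) = 6 (x(n) = (2 + 6) - 2 = 8 - 2 = 6)
√(1/(-76 + 1) + ((11 - 22) + 8)) + 120*x(4) = √(1/(-76 + 1) + ((11 - 22) + 8)) + 120*6 = √(1/(-75) + (-11 + 8)) + 720 = √(-1/75 - 3) + 720 = √(-226/75) + 720 = I*√678/15 + 720 = 720 + I*√678/15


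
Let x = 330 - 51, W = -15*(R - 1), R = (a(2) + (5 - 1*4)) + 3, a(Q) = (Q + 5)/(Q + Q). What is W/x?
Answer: -95/372 ≈ -0.25538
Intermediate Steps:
a(Q) = (5 + Q)/(2*Q) (a(Q) = (5 + Q)/((2*Q)) = (5 + Q)*(1/(2*Q)) = (5 + Q)/(2*Q))
R = 23/4 (R = ((1/2)*(5 + 2)/2 + (5 - 1*4)) + 3 = ((1/2)*(1/2)*7 + (5 - 4)) + 3 = (7/4 + 1) + 3 = 11/4 + 3 = 23/4 ≈ 5.7500)
W = -285/4 (W = -15*(23/4 - 1) = -15*19/4 = -285/4 ≈ -71.250)
x = 279
W/x = -285/4/279 = -285/4*1/279 = -95/372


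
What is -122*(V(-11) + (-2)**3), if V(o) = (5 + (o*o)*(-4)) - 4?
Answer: 59902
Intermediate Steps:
V(o) = 1 - 4*o**2 (V(o) = (5 + o**2*(-4)) - 4 = (5 - 4*o**2) - 4 = 1 - 4*o**2)
-122*(V(-11) + (-2)**3) = -122*((1 - 4*(-11)**2) + (-2)**3) = -122*((1 - 4*121) - 8) = -122*((1 - 484) - 8) = -122*(-483 - 8) = -122*(-491) = 59902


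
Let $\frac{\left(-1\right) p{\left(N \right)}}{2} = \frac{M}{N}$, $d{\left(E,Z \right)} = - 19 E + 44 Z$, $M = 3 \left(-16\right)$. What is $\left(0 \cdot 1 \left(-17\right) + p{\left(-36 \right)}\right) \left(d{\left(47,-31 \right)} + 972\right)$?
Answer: $\frac{10280}{3} \approx 3426.7$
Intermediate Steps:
$M = -48$
$p{\left(N \right)} = \frac{96}{N}$ ($p{\left(N \right)} = - 2 \left(- \frac{48}{N}\right) = \frac{96}{N}$)
$\left(0 \cdot 1 \left(-17\right) + p{\left(-36 \right)}\right) \left(d{\left(47,-31 \right)} + 972\right) = \left(0 \cdot 1 \left(-17\right) + \frac{96}{-36}\right) \left(\left(\left(-19\right) 47 + 44 \left(-31\right)\right) + 972\right) = \left(0 \left(-17\right) + 96 \left(- \frac{1}{36}\right)\right) \left(\left(-893 - 1364\right) + 972\right) = \left(0 - \frac{8}{3}\right) \left(-2257 + 972\right) = \left(- \frac{8}{3}\right) \left(-1285\right) = \frac{10280}{3}$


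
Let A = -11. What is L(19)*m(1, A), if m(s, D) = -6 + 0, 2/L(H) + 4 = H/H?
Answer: 4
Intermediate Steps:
L(H) = -2/3 (L(H) = 2/(-4 + H/H) = 2/(-4 + 1) = 2/(-3) = 2*(-1/3) = -2/3)
m(s, D) = -6
L(19)*m(1, A) = -2/3*(-6) = 4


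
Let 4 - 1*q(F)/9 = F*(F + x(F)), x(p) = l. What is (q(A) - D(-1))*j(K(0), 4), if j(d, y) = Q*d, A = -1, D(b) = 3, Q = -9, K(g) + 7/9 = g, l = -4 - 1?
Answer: -147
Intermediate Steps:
l = -5
K(g) = -7/9 + g
x(p) = -5
q(F) = 36 - 9*F*(-5 + F) (q(F) = 36 - 9*F*(F - 5) = 36 - 9*F*(-5 + F))
j(d, y) = -9*d
(q(A) - D(-1))*j(K(0), 4) = ((36 - 9*(-1)**2 + 45*(-1)) - 1*3)*(-9*(-7/9 + 0)) = ((36 - 9*1 - 45) - 3)*(-9*(-7/9)) = ((36 - 9 - 45) - 3)*7 = (-18 - 3)*7 = -21*7 = -147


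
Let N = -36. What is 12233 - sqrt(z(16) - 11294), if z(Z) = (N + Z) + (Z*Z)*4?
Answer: 12233 - 7*I*sqrt(210) ≈ 12233.0 - 101.44*I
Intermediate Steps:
z(Z) = -36 + Z + 4*Z**2 (z(Z) = (-36 + Z) + (Z*Z)*4 = (-36 + Z) + Z**2*4 = (-36 + Z) + 4*Z**2 = -36 + Z + 4*Z**2)
12233 - sqrt(z(16) - 11294) = 12233 - sqrt((-36 + 16 + 4*16**2) - 11294) = 12233 - sqrt((-36 + 16 + 4*256) - 11294) = 12233 - sqrt((-36 + 16 + 1024) - 11294) = 12233 - sqrt(1004 - 11294) = 12233 - sqrt(-10290) = 12233 - 7*I*sqrt(210)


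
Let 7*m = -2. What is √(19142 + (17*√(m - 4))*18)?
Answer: √(937958 + 2142*I*√210)/7 ≈ 138.37 + 2.289*I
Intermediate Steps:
m = -2/7 (m = (⅐)*(-2) = -2/7 ≈ -0.28571)
√(19142 + (17*√(m - 4))*18) = √(19142 + (17*√(-2/7 - 4))*18) = √(19142 + (17*√(-30/7))*18) = √(19142 + (17*(I*√210/7))*18) = √(19142 + (17*I*√210/7)*18) = √(19142 + 306*I*√210/7)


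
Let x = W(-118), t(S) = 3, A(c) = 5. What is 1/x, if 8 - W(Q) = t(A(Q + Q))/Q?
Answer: 118/947 ≈ 0.12460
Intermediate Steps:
W(Q) = 8 - 3/Q
x = 947/118 (x = 8 - 3/(-118) = 8 - 3*(-1/118) = 8 + 3/118 = 947/118 ≈ 8.0254)
1/x = 1/(947/118) = 118/947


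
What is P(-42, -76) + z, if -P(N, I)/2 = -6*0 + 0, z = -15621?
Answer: -15621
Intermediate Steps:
P(N, I) = 0 (P(N, I) = -2*(-6*0 + 0) = -2*(0 + 0) = -2*0 = 0)
P(-42, -76) + z = 0 - 15621 = -15621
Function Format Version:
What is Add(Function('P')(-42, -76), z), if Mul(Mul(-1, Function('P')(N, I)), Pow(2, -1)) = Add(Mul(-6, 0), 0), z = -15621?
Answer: -15621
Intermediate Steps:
Function('P')(N, I) = 0 (Function('P')(N, I) = Mul(-2, Add(Mul(-6, 0), 0)) = Mul(-2, Add(0, 0)) = Mul(-2, 0) = 0)
Add(Function('P')(-42, -76), z) = Add(0, -15621) = -15621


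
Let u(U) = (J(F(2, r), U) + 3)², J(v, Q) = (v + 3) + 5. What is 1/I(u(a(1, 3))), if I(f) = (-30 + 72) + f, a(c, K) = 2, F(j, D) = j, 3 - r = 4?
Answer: 1/211 ≈ 0.0047393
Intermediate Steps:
r = -1 (r = 3 - 1*4 = 3 - 4 = -1)
J(v, Q) = 8 + v (J(v, Q) = (3 + v) + 5 = 8 + v)
u(U) = 169 (u(U) = ((8 + 2) + 3)² = (10 + 3)² = 13² = 169)
I(f) = 42 + f
1/I(u(a(1, 3))) = 1/(42 + 169) = 1/211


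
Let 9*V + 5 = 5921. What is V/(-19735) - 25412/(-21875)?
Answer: 292275992/259021875 ≈ 1.1284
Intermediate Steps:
V = 1972/3 (V = -5/9 + (1/9)*5921 = -5/9 + 5921/9 = 1972/3 ≈ 657.33)
V/(-19735) - 25412/(-21875) = (1972/3)/(-19735) - 25412/(-21875) = (1972/3)*(-1/19735) - 25412*(-1/21875) = -1972/59205 + 25412/21875 = 292275992/259021875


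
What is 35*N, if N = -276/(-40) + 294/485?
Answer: 50967/194 ≈ 262.72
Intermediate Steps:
N = 7281/970 (N = -276*(-1/40) + 294*(1/485) = 69/10 + 294/485 = 7281/970 ≈ 7.5062)
35*N = 35*(7281/970) = 50967/194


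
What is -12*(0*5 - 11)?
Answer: 132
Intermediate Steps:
-12*(0*5 - 11) = -12*(0 - 11) = -12*(-11) = 132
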